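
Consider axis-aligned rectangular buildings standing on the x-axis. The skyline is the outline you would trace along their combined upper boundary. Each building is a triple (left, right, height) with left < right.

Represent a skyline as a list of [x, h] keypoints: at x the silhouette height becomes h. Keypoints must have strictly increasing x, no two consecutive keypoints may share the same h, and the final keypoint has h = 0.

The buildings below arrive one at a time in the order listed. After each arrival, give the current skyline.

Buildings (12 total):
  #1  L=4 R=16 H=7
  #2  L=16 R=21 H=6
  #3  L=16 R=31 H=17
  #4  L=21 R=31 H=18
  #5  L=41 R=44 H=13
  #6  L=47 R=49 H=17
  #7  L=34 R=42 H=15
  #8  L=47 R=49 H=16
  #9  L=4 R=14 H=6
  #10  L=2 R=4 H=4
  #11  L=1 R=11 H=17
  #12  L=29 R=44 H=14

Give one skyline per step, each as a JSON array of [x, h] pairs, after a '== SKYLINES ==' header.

== SKYLINES ==
[[4,7],[16,0]]
[[4,7],[16,6],[21,0]]
[[4,7],[16,17],[31,0]]
[[4,7],[16,17],[21,18],[31,0]]
[[4,7],[16,17],[21,18],[31,0],[41,13],[44,0]]
[[4,7],[16,17],[21,18],[31,0],[41,13],[44,0],[47,17],[49,0]]
[[4,7],[16,17],[21,18],[31,0],[34,15],[42,13],[44,0],[47,17],[49,0]]
[[4,7],[16,17],[21,18],[31,0],[34,15],[42,13],[44,0],[47,17],[49,0]]
[[4,7],[16,17],[21,18],[31,0],[34,15],[42,13],[44,0],[47,17],[49,0]]
[[2,4],[4,7],[16,17],[21,18],[31,0],[34,15],[42,13],[44,0],[47,17],[49,0]]
[[1,17],[11,7],[16,17],[21,18],[31,0],[34,15],[42,13],[44,0],[47,17],[49,0]]
[[1,17],[11,7],[16,17],[21,18],[31,14],[34,15],[42,14],[44,0],[47,17],[49,0]]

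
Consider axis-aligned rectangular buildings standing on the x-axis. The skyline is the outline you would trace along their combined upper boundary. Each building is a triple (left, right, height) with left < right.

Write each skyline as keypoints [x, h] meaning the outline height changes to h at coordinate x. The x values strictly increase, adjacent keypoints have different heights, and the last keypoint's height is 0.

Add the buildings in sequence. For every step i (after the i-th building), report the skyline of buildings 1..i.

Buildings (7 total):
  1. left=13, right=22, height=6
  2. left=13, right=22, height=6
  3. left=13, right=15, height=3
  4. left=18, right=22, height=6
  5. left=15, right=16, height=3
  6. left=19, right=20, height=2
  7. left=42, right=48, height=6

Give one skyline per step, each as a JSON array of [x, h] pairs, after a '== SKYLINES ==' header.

== SKYLINES ==
[[13,6],[22,0]]
[[13,6],[22,0]]
[[13,6],[22,0]]
[[13,6],[22,0]]
[[13,6],[22,0]]
[[13,6],[22,0]]
[[13,6],[22,0],[42,6],[48,0]]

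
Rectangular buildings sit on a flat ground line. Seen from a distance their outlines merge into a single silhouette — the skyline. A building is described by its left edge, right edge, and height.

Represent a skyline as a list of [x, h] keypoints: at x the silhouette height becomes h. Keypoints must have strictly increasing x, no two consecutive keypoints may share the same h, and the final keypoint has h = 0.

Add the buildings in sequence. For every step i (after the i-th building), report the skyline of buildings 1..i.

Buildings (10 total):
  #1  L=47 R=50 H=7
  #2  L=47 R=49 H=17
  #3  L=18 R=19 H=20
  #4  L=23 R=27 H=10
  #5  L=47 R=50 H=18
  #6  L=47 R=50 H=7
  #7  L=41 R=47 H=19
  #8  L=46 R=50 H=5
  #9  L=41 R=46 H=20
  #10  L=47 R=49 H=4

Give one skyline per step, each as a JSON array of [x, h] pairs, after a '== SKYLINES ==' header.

== SKYLINES ==
[[47,7],[50,0]]
[[47,17],[49,7],[50,0]]
[[18,20],[19,0],[47,17],[49,7],[50,0]]
[[18,20],[19,0],[23,10],[27,0],[47,17],[49,7],[50,0]]
[[18,20],[19,0],[23,10],[27,0],[47,18],[50,0]]
[[18,20],[19,0],[23,10],[27,0],[47,18],[50,0]]
[[18,20],[19,0],[23,10],[27,0],[41,19],[47,18],[50,0]]
[[18,20],[19,0],[23,10],[27,0],[41,19],[47,18],[50,0]]
[[18,20],[19,0],[23,10],[27,0],[41,20],[46,19],[47,18],[50,0]]
[[18,20],[19,0],[23,10],[27,0],[41,20],[46,19],[47,18],[50,0]]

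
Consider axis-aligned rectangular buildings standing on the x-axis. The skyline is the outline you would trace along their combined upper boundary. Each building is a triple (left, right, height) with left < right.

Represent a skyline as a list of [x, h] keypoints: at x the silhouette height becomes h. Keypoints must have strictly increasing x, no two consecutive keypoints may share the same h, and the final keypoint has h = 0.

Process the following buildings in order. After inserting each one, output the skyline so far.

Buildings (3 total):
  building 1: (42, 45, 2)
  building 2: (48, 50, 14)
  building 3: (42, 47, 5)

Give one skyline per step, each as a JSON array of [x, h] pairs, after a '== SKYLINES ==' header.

== SKYLINES ==
[[42,2],[45,0]]
[[42,2],[45,0],[48,14],[50,0]]
[[42,5],[47,0],[48,14],[50,0]]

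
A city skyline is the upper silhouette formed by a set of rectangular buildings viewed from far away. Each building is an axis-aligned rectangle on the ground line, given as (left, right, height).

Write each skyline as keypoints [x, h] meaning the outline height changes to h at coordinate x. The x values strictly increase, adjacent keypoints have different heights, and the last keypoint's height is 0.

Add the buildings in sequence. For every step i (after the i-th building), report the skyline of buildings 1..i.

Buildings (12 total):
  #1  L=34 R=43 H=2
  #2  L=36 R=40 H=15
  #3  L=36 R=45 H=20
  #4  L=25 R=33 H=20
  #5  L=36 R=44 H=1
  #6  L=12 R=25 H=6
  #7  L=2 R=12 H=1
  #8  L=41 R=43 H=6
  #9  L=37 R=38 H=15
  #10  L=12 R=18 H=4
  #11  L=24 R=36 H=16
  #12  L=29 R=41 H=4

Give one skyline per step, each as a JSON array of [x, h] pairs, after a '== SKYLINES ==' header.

== SKYLINES ==
[[34,2],[43,0]]
[[34,2],[36,15],[40,2],[43,0]]
[[34,2],[36,20],[45,0]]
[[25,20],[33,0],[34,2],[36,20],[45,0]]
[[25,20],[33,0],[34,2],[36,20],[45,0]]
[[12,6],[25,20],[33,0],[34,2],[36,20],[45,0]]
[[2,1],[12,6],[25,20],[33,0],[34,2],[36,20],[45,0]]
[[2,1],[12,6],[25,20],[33,0],[34,2],[36,20],[45,0]]
[[2,1],[12,6],[25,20],[33,0],[34,2],[36,20],[45,0]]
[[2,1],[12,6],[25,20],[33,0],[34,2],[36,20],[45,0]]
[[2,1],[12,6],[24,16],[25,20],[33,16],[36,20],[45,0]]
[[2,1],[12,6],[24,16],[25,20],[33,16],[36,20],[45,0]]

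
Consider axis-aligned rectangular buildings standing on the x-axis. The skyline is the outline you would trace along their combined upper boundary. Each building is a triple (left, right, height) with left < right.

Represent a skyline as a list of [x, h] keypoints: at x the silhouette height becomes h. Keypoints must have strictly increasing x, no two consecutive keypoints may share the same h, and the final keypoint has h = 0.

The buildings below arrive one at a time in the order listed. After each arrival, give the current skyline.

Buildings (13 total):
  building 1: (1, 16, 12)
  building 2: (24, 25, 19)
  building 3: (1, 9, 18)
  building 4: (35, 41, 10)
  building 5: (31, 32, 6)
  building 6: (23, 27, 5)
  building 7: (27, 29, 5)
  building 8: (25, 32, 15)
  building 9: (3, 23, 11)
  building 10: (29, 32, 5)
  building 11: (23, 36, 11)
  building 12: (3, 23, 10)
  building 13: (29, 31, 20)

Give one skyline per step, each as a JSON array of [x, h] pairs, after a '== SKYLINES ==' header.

== SKYLINES ==
[[1,12],[16,0]]
[[1,12],[16,0],[24,19],[25,0]]
[[1,18],[9,12],[16,0],[24,19],[25,0]]
[[1,18],[9,12],[16,0],[24,19],[25,0],[35,10],[41,0]]
[[1,18],[9,12],[16,0],[24,19],[25,0],[31,6],[32,0],[35,10],[41,0]]
[[1,18],[9,12],[16,0],[23,5],[24,19],[25,5],[27,0],[31,6],[32,0],[35,10],[41,0]]
[[1,18],[9,12],[16,0],[23,5],[24,19],[25,5],[29,0],[31,6],[32,0],[35,10],[41,0]]
[[1,18],[9,12],[16,0],[23,5],[24,19],[25,15],[32,0],[35,10],[41,0]]
[[1,18],[9,12],[16,11],[23,5],[24,19],[25,15],[32,0],[35,10],[41,0]]
[[1,18],[9,12],[16,11],[23,5],[24,19],[25,15],[32,0],[35,10],[41,0]]
[[1,18],[9,12],[16,11],[24,19],[25,15],[32,11],[36,10],[41,0]]
[[1,18],[9,12],[16,11],[24,19],[25,15],[32,11],[36,10],[41,0]]
[[1,18],[9,12],[16,11],[24,19],[25,15],[29,20],[31,15],[32,11],[36,10],[41,0]]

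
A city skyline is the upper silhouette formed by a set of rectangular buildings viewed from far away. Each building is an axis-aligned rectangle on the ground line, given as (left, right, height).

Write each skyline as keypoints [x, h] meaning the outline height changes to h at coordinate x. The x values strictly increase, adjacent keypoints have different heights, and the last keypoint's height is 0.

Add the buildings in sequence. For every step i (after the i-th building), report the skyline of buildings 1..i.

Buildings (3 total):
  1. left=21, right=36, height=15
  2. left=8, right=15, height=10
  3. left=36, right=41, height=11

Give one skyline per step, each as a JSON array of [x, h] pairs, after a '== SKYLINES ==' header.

== SKYLINES ==
[[21,15],[36,0]]
[[8,10],[15,0],[21,15],[36,0]]
[[8,10],[15,0],[21,15],[36,11],[41,0]]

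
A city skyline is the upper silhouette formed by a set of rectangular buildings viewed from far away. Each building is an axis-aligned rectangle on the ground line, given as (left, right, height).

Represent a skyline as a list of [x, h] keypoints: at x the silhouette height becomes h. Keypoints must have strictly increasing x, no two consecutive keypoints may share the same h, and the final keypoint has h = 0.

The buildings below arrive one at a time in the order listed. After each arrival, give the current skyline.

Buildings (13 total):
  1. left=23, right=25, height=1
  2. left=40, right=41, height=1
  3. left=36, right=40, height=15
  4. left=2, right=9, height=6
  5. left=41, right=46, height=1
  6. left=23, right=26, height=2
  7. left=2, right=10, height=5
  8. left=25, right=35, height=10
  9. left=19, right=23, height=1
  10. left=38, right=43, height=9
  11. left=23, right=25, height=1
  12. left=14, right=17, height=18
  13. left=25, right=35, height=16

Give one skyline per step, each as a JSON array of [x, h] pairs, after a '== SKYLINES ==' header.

== SKYLINES ==
[[23,1],[25,0]]
[[23,1],[25,0],[40,1],[41,0]]
[[23,1],[25,0],[36,15],[40,1],[41,0]]
[[2,6],[9,0],[23,1],[25,0],[36,15],[40,1],[41,0]]
[[2,6],[9,0],[23,1],[25,0],[36,15],[40,1],[46,0]]
[[2,6],[9,0],[23,2],[26,0],[36,15],[40,1],[46,0]]
[[2,6],[9,5],[10,0],[23,2],[26,0],[36,15],[40,1],[46,0]]
[[2,6],[9,5],[10,0],[23,2],[25,10],[35,0],[36,15],[40,1],[46,0]]
[[2,6],[9,5],[10,0],[19,1],[23,2],[25,10],[35,0],[36,15],[40,1],[46,0]]
[[2,6],[9,5],[10,0],[19,1],[23,2],[25,10],[35,0],[36,15],[40,9],[43,1],[46,0]]
[[2,6],[9,5],[10,0],[19,1],[23,2],[25,10],[35,0],[36,15],[40,9],[43,1],[46,0]]
[[2,6],[9,5],[10,0],[14,18],[17,0],[19,1],[23,2],[25,10],[35,0],[36,15],[40,9],[43,1],[46,0]]
[[2,6],[9,5],[10,0],[14,18],[17,0],[19,1],[23,2],[25,16],[35,0],[36,15],[40,9],[43,1],[46,0]]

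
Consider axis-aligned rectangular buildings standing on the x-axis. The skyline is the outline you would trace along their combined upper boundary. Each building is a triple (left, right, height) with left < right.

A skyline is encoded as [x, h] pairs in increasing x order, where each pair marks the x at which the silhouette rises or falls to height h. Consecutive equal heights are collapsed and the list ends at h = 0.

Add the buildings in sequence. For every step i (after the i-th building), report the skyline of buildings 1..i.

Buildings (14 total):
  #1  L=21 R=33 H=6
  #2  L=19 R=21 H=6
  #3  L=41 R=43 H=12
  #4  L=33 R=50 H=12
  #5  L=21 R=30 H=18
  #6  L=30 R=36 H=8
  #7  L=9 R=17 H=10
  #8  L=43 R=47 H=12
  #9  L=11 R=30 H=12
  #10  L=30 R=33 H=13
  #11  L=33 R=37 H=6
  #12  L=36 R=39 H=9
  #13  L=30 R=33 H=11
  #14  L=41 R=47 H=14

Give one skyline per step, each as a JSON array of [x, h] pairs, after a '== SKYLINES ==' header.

== SKYLINES ==
[[21,6],[33,0]]
[[19,6],[33,0]]
[[19,6],[33,0],[41,12],[43,0]]
[[19,6],[33,12],[50,0]]
[[19,6],[21,18],[30,6],[33,12],[50,0]]
[[19,6],[21,18],[30,8],[33,12],[50,0]]
[[9,10],[17,0],[19,6],[21,18],[30,8],[33,12],[50,0]]
[[9,10],[17,0],[19,6],[21,18],[30,8],[33,12],[50,0]]
[[9,10],[11,12],[21,18],[30,8],[33,12],[50,0]]
[[9,10],[11,12],[21,18],[30,13],[33,12],[50,0]]
[[9,10],[11,12],[21,18],[30,13],[33,12],[50,0]]
[[9,10],[11,12],[21,18],[30,13],[33,12],[50,0]]
[[9,10],[11,12],[21,18],[30,13],[33,12],[50,0]]
[[9,10],[11,12],[21,18],[30,13],[33,12],[41,14],[47,12],[50,0]]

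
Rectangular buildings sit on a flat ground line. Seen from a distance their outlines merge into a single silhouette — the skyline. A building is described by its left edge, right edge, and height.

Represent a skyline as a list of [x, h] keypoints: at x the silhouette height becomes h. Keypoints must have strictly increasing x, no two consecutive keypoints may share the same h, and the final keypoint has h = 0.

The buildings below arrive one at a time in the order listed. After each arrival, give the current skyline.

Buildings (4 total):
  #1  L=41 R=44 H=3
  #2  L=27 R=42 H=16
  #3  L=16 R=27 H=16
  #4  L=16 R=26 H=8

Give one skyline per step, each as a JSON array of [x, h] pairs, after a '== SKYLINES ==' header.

== SKYLINES ==
[[41,3],[44,0]]
[[27,16],[42,3],[44,0]]
[[16,16],[42,3],[44,0]]
[[16,16],[42,3],[44,0]]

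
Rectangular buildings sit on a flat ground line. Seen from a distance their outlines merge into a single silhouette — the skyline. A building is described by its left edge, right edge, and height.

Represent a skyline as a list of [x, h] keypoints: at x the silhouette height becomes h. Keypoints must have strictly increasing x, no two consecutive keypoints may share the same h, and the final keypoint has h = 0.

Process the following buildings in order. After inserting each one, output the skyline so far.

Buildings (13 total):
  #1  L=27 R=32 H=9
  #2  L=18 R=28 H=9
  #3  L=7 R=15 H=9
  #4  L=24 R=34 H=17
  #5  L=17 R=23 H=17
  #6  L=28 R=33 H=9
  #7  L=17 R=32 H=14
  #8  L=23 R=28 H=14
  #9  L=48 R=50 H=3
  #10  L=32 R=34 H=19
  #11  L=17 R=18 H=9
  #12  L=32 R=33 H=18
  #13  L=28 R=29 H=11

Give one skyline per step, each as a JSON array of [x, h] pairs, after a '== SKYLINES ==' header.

== SKYLINES ==
[[27,9],[32,0]]
[[18,9],[32,0]]
[[7,9],[15,0],[18,9],[32,0]]
[[7,9],[15,0],[18,9],[24,17],[34,0]]
[[7,9],[15,0],[17,17],[23,9],[24,17],[34,0]]
[[7,9],[15,0],[17,17],[23,9],[24,17],[34,0]]
[[7,9],[15,0],[17,17],[23,14],[24,17],[34,0]]
[[7,9],[15,0],[17,17],[23,14],[24,17],[34,0]]
[[7,9],[15,0],[17,17],[23,14],[24,17],[34,0],[48,3],[50,0]]
[[7,9],[15,0],[17,17],[23,14],[24,17],[32,19],[34,0],[48,3],[50,0]]
[[7,9],[15,0],[17,17],[23,14],[24,17],[32,19],[34,0],[48,3],[50,0]]
[[7,9],[15,0],[17,17],[23,14],[24,17],[32,19],[34,0],[48,3],[50,0]]
[[7,9],[15,0],[17,17],[23,14],[24,17],[32,19],[34,0],[48,3],[50,0]]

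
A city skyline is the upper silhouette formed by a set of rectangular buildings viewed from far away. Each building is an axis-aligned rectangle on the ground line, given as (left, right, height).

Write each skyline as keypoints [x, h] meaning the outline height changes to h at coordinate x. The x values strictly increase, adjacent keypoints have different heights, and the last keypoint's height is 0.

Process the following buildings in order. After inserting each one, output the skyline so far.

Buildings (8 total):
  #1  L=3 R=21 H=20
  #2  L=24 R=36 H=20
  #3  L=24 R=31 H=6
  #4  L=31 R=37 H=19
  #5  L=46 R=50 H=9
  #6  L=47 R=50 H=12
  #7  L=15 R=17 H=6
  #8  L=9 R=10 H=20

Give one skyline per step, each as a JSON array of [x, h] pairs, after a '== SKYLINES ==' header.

== SKYLINES ==
[[3,20],[21,0]]
[[3,20],[21,0],[24,20],[36,0]]
[[3,20],[21,0],[24,20],[36,0]]
[[3,20],[21,0],[24,20],[36,19],[37,0]]
[[3,20],[21,0],[24,20],[36,19],[37,0],[46,9],[50,0]]
[[3,20],[21,0],[24,20],[36,19],[37,0],[46,9],[47,12],[50,0]]
[[3,20],[21,0],[24,20],[36,19],[37,0],[46,9],[47,12],[50,0]]
[[3,20],[21,0],[24,20],[36,19],[37,0],[46,9],[47,12],[50,0]]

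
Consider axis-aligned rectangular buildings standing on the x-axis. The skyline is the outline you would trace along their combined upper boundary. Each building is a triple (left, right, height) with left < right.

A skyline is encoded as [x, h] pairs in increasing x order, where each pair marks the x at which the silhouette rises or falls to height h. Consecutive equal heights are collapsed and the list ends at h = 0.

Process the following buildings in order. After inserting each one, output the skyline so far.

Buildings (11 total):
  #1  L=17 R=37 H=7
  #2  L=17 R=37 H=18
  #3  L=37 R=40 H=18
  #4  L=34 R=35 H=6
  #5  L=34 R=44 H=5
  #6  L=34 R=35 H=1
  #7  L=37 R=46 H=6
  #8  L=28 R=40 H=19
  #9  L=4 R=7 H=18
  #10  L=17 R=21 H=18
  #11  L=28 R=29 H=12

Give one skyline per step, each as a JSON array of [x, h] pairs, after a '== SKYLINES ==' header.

== SKYLINES ==
[[17,7],[37,0]]
[[17,18],[37,0]]
[[17,18],[40,0]]
[[17,18],[40,0]]
[[17,18],[40,5],[44,0]]
[[17,18],[40,5],[44,0]]
[[17,18],[40,6],[46,0]]
[[17,18],[28,19],[40,6],[46,0]]
[[4,18],[7,0],[17,18],[28,19],[40,6],[46,0]]
[[4,18],[7,0],[17,18],[28,19],[40,6],[46,0]]
[[4,18],[7,0],[17,18],[28,19],[40,6],[46,0]]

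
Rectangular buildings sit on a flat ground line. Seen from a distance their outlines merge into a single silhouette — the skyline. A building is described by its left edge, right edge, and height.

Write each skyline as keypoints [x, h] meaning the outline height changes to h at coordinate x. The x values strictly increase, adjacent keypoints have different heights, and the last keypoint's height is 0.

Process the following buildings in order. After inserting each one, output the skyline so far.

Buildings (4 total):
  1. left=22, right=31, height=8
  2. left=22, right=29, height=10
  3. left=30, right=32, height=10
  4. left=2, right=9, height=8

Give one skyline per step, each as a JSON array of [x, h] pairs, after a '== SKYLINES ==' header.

== SKYLINES ==
[[22,8],[31,0]]
[[22,10],[29,8],[31,0]]
[[22,10],[29,8],[30,10],[32,0]]
[[2,8],[9,0],[22,10],[29,8],[30,10],[32,0]]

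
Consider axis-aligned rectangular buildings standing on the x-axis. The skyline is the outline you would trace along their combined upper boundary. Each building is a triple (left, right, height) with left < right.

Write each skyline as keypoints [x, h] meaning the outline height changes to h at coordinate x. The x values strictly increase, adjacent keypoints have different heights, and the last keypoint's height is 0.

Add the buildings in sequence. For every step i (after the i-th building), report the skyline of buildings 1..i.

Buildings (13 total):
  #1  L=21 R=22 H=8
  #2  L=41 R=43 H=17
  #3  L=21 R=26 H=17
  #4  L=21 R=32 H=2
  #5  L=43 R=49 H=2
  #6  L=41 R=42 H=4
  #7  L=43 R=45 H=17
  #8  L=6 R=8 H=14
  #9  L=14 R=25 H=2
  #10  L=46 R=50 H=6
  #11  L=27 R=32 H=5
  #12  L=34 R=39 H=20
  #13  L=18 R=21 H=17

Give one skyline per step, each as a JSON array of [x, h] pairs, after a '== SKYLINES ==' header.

== SKYLINES ==
[[21,8],[22,0]]
[[21,8],[22,0],[41,17],[43,0]]
[[21,17],[26,0],[41,17],[43,0]]
[[21,17],[26,2],[32,0],[41,17],[43,0]]
[[21,17],[26,2],[32,0],[41,17],[43,2],[49,0]]
[[21,17],[26,2],[32,0],[41,17],[43,2],[49,0]]
[[21,17],[26,2],[32,0],[41,17],[45,2],[49,0]]
[[6,14],[8,0],[21,17],[26,2],[32,0],[41,17],[45,2],[49,0]]
[[6,14],[8,0],[14,2],[21,17],[26,2],[32,0],[41,17],[45,2],[49,0]]
[[6,14],[8,0],[14,2],[21,17],[26,2],[32,0],[41,17],[45,2],[46,6],[50,0]]
[[6,14],[8,0],[14,2],[21,17],[26,2],[27,5],[32,0],[41,17],[45,2],[46,6],[50,0]]
[[6,14],[8,0],[14,2],[21,17],[26,2],[27,5],[32,0],[34,20],[39,0],[41,17],[45,2],[46,6],[50,0]]
[[6,14],[8,0],[14,2],[18,17],[26,2],[27,5],[32,0],[34,20],[39,0],[41,17],[45,2],[46,6],[50,0]]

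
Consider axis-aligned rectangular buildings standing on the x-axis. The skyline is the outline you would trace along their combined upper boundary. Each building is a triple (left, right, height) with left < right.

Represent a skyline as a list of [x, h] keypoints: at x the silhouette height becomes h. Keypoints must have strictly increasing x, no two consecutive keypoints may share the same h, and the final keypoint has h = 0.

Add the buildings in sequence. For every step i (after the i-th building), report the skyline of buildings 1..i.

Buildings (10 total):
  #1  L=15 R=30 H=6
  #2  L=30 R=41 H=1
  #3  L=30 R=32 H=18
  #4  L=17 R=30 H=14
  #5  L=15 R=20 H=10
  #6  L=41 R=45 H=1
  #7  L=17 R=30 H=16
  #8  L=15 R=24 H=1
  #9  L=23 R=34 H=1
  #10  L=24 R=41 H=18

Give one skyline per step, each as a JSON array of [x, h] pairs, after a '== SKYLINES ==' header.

== SKYLINES ==
[[15,6],[30,0]]
[[15,6],[30,1],[41,0]]
[[15,6],[30,18],[32,1],[41,0]]
[[15,6],[17,14],[30,18],[32,1],[41,0]]
[[15,10],[17,14],[30,18],[32,1],[41,0]]
[[15,10],[17,14],[30,18],[32,1],[45,0]]
[[15,10],[17,16],[30,18],[32,1],[45,0]]
[[15,10],[17,16],[30,18],[32,1],[45,0]]
[[15,10],[17,16],[30,18],[32,1],[45,0]]
[[15,10],[17,16],[24,18],[41,1],[45,0]]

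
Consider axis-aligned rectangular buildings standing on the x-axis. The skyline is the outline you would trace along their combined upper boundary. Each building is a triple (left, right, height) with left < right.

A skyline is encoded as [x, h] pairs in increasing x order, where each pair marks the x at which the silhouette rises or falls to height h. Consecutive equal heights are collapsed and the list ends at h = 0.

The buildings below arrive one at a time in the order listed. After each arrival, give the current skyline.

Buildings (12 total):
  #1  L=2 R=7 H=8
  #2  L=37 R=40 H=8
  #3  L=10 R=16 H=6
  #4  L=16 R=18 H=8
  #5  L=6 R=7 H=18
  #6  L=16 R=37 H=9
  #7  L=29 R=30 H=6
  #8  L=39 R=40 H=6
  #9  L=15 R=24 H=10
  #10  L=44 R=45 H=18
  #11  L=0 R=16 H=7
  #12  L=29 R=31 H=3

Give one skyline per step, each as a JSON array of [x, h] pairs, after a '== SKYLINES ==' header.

== SKYLINES ==
[[2,8],[7,0]]
[[2,8],[7,0],[37,8],[40,0]]
[[2,8],[7,0],[10,6],[16,0],[37,8],[40,0]]
[[2,8],[7,0],[10,6],[16,8],[18,0],[37,8],[40,0]]
[[2,8],[6,18],[7,0],[10,6],[16,8],[18,0],[37,8],[40,0]]
[[2,8],[6,18],[7,0],[10,6],[16,9],[37,8],[40,0]]
[[2,8],[6,18],[7,0],[10,6],[16,9],[37,8],[40,0]]
[[2,8],[6,18],[7,0],[10,6],[16,9],[37,8],[40,0]]
[[2,8],[6,18],[7,0],[10,6],[15,10],[24,9],[37,8],[40,0]]
[[2,8],[6,18],[7,0],[10,6],[15,10],[24,9],[37,8],[40,0],[44,18],[45,0]]
[[0,7],[2,8],[6,18],[7,7],[15,10],[24,9],[37,8],[40,0],[44,18],[45,0]]
[[0,7],[2,8],[6,18],[7,7],[15,10],[24,9],[37,8],[40,0],[44,18],[45,0]]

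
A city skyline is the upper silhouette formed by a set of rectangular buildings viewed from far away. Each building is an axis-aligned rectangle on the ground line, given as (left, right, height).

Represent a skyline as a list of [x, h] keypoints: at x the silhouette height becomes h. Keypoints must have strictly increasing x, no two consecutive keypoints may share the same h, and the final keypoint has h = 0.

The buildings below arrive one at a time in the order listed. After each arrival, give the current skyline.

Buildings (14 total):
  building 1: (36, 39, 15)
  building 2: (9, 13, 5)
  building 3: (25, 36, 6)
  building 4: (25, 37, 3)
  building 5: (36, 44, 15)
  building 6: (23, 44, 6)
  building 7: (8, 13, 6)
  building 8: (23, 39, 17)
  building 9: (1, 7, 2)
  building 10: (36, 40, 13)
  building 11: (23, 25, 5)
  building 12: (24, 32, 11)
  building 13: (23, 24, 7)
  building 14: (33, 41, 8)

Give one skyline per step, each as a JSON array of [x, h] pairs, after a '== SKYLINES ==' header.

== SKYLINES ==
[[36,15],[39,0]]
[[9,5],[13,0],[36,15],[39,0]]
[[9,5],[13,0],[25,6],[36,15],[39,0]]
[[9,5],[13,0],[25,6],[36,15],[39,0]]
[[9,5],[13,0],[25,6],[36,15],[44,0]]
[[9,5],[13,0],[23,6],[36,15],[44,0]]
[[8,6],[13,0],[23,6],[36,15],[44,0]]
[[8,6],[13,0],[23,17],[39,15],[44,0]]
[[1,2],[7,0],[8,6],[13,0],[23,17],[39,15],[44,0]]
[[1,2],[7,0],[8,6],[13,0],[23,17],[39,15],[44,0]]
[[1,2],[7,0],[8,6],[13,0],[23,17],[39,15],[44,0]]
[[1,2],[7,0],[8,6],[13,0],[23,17],[39,15],[44,0]]
[[1,2],[7,0],[8,6],[13,0],[23,17],[39,15],[44,0]]
[[1,2],[7,0],[8,6],[13,0],[23,17],[39,15],[44,0]]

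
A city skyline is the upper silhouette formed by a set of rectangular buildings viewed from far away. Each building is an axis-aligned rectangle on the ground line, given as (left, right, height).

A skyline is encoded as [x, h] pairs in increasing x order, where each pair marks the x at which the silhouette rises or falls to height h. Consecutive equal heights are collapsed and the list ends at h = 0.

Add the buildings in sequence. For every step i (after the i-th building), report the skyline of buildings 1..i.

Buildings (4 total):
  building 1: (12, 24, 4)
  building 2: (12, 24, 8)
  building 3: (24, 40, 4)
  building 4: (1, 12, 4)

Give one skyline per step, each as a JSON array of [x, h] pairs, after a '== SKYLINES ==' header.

== SKYLINES ==
[[12,4],[24,0]]
[[12,8],[24,0]]
[[12,8],[24,4],[40,0]]
[[1,4],[12,8],[24,4],[40,0]]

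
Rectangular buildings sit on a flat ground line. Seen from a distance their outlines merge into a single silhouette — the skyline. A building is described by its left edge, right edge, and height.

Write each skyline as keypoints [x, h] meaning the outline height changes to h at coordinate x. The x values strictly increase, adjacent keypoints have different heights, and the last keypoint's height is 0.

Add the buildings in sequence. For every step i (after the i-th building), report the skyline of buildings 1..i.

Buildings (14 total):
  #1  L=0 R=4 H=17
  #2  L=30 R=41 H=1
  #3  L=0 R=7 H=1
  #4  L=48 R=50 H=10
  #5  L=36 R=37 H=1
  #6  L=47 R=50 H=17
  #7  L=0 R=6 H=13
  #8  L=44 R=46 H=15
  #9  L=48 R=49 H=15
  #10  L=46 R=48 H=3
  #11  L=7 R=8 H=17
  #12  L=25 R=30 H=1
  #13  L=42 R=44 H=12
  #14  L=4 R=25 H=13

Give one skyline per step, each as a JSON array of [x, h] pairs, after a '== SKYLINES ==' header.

== SKYLINES ==
[[0,17],[4,0]]
[[0,17],[4,0],[30,1],[41,0]]
[[0,17],[4,1],[7,0],[30,1],[41,0]]
[[0,17],[4,1],[7,0],[30,1],[41,0],[48,10],[50,0]]
[[0,17],[4,1],[7,0],[30,1],[41,0],[48,10],[50,0]]
[[0,17],[4,1],[7,0],[30,1],[41,0],[47,17],[50,0]]
[[0,17],[4,13],[6,1],[7,0],[30,1],[41,0],[47,17],[50,0]]
[[0,17],[4,13],[6,1],[7,0],[30,1],[41,0],[44,15],[46,0],[47,17],[50,0]]
[[0,17],[4,13],[6,1],[7,0],[30,1],[41,0],[44,15],[46,0],[47,17],[50,0]]
[[0,17],[4,13],[6,1],[7,0],[30,1],[41,0],[44,15],[46,3],[47,17],[50,0]]
[[0,17],[4,13],[6,1],[7,17],[8,0],[30,1],[41,0],[44,15],[46,3],[47,17],[50,0]]
[[0,17],[4,13],[6,1],[7,17],[8,0],[25,1],[41,0],[44,15],[46,3],[47,17],[50,0]]
[[0,17],[4,13],[6,1],[7,17],[8,0],[25,1],[41,0],[42,12],[44,15],[46,3],[47,17],[50,0]]
[[0,17],[4,13],[7,17],[8,13],[25,1],[41,0],[42,12],[44,15],[46,3],[47,17],[50,0]]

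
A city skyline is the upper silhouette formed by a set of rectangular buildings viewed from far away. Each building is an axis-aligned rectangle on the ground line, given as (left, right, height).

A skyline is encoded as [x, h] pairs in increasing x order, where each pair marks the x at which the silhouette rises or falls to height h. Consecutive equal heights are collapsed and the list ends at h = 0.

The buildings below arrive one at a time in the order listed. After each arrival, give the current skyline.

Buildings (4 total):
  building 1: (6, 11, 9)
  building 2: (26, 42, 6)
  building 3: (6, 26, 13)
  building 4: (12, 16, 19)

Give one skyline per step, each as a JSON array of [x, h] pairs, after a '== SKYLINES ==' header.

== SKYLINES ==
[[6,9],[11,0]]
[[6,9],[11,0],[26,6],[42,0]]
[[6,13],[26,6],[42,0]]
[[6,13],[12,19],[16,13],[26,6],[42,0]]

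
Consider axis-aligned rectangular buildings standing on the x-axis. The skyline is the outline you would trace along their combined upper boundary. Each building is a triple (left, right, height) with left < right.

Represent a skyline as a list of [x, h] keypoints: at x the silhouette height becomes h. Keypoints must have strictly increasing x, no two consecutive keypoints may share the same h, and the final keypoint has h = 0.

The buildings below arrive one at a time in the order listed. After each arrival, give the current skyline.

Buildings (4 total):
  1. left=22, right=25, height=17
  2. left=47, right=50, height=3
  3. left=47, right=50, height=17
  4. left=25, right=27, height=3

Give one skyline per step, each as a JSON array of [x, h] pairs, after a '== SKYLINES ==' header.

== SKYLINES ==
[[22,17],[25,0]]
[[22,17],[25,0],[47,3],[50,0]]
[[22,17],[25,0],[47,17],[50,0]]
[[22,17],[25,3],[27,0],[47,17],[50,0]]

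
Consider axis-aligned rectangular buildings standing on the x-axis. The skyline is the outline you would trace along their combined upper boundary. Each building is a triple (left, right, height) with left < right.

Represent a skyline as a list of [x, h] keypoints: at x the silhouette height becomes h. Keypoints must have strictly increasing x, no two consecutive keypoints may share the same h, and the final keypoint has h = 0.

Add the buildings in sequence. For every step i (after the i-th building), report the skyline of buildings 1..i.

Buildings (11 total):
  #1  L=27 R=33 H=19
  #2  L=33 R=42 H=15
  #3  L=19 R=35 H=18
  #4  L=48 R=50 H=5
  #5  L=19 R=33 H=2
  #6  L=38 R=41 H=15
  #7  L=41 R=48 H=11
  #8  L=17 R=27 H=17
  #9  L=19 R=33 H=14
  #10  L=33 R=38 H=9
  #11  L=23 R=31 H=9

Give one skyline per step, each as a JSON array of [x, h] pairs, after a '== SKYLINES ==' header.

== SKYLINES ==
[[27,19],[33,0]]
[[27,19],[33,15],[42,0]]
[[19,18],[27,19],[33,18],[35,15],[42,0]]
[[19,18],[27,19],[33,18],[35,15],[42,0],[48,5],[50,0]]
[[19,18],[27,19],[33,18],[35,15],[42,0],[48,5],[50,0]]
[[19,18],[27,19],[33,18],[35,15],[42,0],[48,5],[50,0]]
[[19,18],[27,19],[33,18],[35,15],[42,11],[48,5],[50,0]]
[[17,17],[19,18],[27,19],[33,18],[35,15],[42,11],[48,5],[50,0]]
[[17,17],[19,18],[27,19],[33,18],[35,15],[42,11],[48,5],[50,0]]
[[17,17],[19,18],[27,19],[33,18],[35,15],[42,11],[48,5],[50,0]]
[[17,17],[19,18],[27,19],[33,18],[35,15],[42,11],[48,5],[50,0]]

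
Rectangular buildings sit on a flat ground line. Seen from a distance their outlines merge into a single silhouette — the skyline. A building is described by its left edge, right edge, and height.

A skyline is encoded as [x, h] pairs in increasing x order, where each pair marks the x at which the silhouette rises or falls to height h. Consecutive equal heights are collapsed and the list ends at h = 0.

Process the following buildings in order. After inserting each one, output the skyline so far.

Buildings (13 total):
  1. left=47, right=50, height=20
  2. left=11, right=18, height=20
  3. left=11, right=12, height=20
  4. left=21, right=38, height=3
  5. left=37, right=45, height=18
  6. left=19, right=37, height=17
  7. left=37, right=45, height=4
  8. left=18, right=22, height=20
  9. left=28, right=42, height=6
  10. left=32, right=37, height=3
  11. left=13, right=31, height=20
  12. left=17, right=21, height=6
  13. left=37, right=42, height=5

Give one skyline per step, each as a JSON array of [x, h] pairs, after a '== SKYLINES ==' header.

== SKYLINES ==
[[47,20],[50,0]]
[[11,20],[18,0],[47,20],[50,0]]
[[11,20],[18,0],[47,20],[50,0]]
[[11,20],[18,0],[21,3],[38,0],[47,20],[50,0]]
[[11,20],[18,0],[21,3],[37,18],[45,0],[47,20],[50,0]]
[[11,20],[18,0],[19,17],[37,18],[45,0],[47,20],[50,0]]
[[11,20],[18,0],[19,17],[37,18],[45,0],[47,20],[50,0]]
[[11,20],[22,17],[37,18],[45,0],[47,20],[50,0]]
[[11,20],[22,17],[37,18],[45,0],[47,20],[50,0]]
[[11,20],[22,17],[37,18],[45,0],[47,20],[50,0]]
[[11,20],[31,17],[37,18],[45,0],[47,20],[50,0]]
[[11,20],[31,17],[37,18],[45,0],[47,20],[50,0]]
[[11,20],[31,17],[37,18],[45,0],[47,20],[50,0]]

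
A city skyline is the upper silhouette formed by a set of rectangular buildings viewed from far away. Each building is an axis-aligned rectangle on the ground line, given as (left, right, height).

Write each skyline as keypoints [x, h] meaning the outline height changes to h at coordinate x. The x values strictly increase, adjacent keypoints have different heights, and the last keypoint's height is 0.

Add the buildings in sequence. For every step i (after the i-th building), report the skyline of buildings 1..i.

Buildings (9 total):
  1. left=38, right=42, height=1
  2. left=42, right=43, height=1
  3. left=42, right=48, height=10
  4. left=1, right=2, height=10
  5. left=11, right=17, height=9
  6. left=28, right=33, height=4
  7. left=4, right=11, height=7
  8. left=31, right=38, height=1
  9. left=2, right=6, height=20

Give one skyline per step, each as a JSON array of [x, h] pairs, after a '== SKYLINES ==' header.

== SKYLINES ==
[[38,1],[42,0]]
[[38,1],[43,0]]
[[38,1],[42,10],[48,0]]
[[1,10],[2,0],[38,1],[42,10],[48,0]]
[[1,10],[2,0],[11,9],[17,0],[38,1],[42,10],[48,0]]
[[1,10],[2,0],[11,9],[17,0],[28,4],[33,0],[38,1],[42,10],[48,0]]
[[1,10],[2,0],[4,7],[11,9],[17,0],[28,4],[33,0],[38,1],[42,10],[48,0]]
[[1,10],[2,0],[4,7],[11,9],[17,0],[28,4],[33,1],[42,10],[48,0]]
[[1,10],[2,20],[6,7],[11,9],[17,0],[28,4],[33,1],[42,10],[48,0]]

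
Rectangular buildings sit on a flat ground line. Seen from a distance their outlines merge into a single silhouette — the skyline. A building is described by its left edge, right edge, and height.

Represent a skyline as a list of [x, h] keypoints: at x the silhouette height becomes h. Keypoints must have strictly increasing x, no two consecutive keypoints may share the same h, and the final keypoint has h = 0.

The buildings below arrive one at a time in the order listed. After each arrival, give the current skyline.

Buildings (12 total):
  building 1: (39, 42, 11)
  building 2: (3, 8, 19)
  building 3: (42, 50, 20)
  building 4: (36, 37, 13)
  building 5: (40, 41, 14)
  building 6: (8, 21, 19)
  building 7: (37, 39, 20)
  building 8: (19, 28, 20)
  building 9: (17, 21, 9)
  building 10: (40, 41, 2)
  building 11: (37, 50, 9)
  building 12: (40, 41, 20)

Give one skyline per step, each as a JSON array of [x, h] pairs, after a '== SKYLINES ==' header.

== SKYLINES ==
[[39,11],[42,0]]
[[3,19],[8,0],[39,11],[42,0]]
[[3,19],[8,0],[39,11],[42,20],[50,0]]
[[3,19],[8,0],[36,13],[37,0],[39,11],[42,20],[50,0]]
[[3,19],[8,0],[36,13],[37,0],[39,11],[40,14],[41,11],[42,20],[50,0]]
[[3,19],[21,0],[36,13],[37,0],[39,11],[40,14],[41,11],[42,20],[50,0]]
[[3,19],[21,0],[36,13],[37,20],[39,11],[40,14],[41,11],[42,20],[50,0]]
[[3,19],[19,20],[28,0],[36,13],[37,20],[39,11],[40,14],[41,11],[42,20],[50,0]]
[[3,19],[19,20],[28,0],[36,13],[37,20],[39,11],[40,14],[41,11],[42,20],[50,0]]
[[3,19],[19,20],[28,0],[36,13],[37,20],[39,11],[40,14],[41,11],[42,20],[50,0]]
[[3,19],[19,20],[28,0],[36,13],[37,20],[39,11],[40,14],[41,11],[42,20],[50,0]]
[[3,19],[19,20],[28,0],[36,13],[37,20],[39,11],[40,20],[41,11],[42,20],[50,0]]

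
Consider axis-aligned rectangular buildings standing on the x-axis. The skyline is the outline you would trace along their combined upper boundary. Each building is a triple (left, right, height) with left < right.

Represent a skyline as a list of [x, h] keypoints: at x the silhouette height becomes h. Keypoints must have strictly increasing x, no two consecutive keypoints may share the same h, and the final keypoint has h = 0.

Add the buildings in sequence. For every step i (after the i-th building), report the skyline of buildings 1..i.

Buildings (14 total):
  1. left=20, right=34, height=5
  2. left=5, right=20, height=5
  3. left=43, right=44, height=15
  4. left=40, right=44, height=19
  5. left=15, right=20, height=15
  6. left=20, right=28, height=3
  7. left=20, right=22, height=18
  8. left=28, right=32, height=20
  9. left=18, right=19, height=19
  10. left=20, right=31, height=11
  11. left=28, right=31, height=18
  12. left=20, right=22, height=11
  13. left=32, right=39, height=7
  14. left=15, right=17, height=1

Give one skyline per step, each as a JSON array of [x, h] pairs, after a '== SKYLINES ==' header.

== SKYLINES ==
[[20,5],[34,0]]
[[5,5],[34,0]]
[[5,5],[34,0],[43,15],[44,0]]
[[5,5],[34,0],[40,19],[44,0]]
[[5,5],[15,15],[20,5],[34,0],[40,19],[44,0]]
[[5,5],[15,15],[20,5],[34,0],[40,19],[44,0]]
[[5,5],[15,15],[20,18],[22,5],[34,0],[40,19],[44,0]]
[[5,5],[15,15],[20,18],[22,5],[28,20],[32,5],[34,0],[40,19],[44,0]]
[[5,5],[15,15],[18,19],[19,15],[20,18],[22,5],[28,20],[32,5],[34,0],[40,19],[44,0]]
[[5,5],[15,15],[18,19],[19,15],[20,18],[22,11],[28,20],[32,5],[34,0],[40,19],[44,0]]
[[5,5],[15,15],[18,19],[19,15],[20,18],[22,11],[28,20],[32,5],[34,0],[40,19],[44,0]]
[[5,5],[15,15],[18,19],[19,15],[20,18],[22,11],[28,20],[32,5],[34,0],[40,19],[44,0]]
[[5,5],[15,15],[18,19],[19,15],[20,18],[22,11],[28,20],[32,7],[39,0],[40,19],[44,0]]
[[5,5],[15,15],[18,19],[19,15],[20,18],[22,11],[28,20],[32,7],[39,0],[40,19],[44,0]]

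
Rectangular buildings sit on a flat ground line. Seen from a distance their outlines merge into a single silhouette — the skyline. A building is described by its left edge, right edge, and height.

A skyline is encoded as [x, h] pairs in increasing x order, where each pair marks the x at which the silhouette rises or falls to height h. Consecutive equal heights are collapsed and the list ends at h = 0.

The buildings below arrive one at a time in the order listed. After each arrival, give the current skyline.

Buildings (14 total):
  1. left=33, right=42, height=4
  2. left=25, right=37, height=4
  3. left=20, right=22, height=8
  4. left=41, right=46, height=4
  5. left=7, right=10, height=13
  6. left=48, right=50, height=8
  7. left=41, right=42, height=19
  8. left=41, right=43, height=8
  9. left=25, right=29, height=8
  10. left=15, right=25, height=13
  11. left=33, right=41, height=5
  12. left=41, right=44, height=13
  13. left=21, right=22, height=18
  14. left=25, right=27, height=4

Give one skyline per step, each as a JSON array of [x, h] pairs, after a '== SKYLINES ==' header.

== SKYLINES ==
[[33,4],[42,0]]
[[25,4],[42,0]]
[[20,8],[22,0],[25,4],[42,0]]
[[20,8],[22,0],[25,4],[46,0]]
[[7,13],[10,0],[20,8],[22,0],[25,4],[46,0]]
[[7,13],[10,0],[20,8],[22,0],[25,4],[46,0],[48,8],[50,0]]
[[7,13],[10,0],[20,8],[22,0],[25,4],[41,19],[42,4],[46,0],[48,8],[50,0]]
[[7,13],[10,0],[20,8],[22,0],[25,4],[41,19],[42,8],[43,4],[46,0],[48,8],[50,0]]
[[7,13],[10,0],[20,8],[22,0],[25,8],[29,4],[41,19],[42,8],[43,4],[46,0],[48,8],[50,0]]
[[7,13],[10,0],[15,13],[25,8],[29,4],[41,19],[42,8],[43,4],[46,0],[48,8],[50,0]]
[[7,13],[10,0],[15,13],[25,8],[29,4],[33,5],[41,19],[42,8],[43,4],[46,0],[48,8],[50,0]]
[[7,13],[10,0],[15,13],[25,8],[29,4],[33,5],[41,19],[42,13],[44,4],[46,0],[48,8],[50,0]]
[[7,13],[10,0],[15,13],[21,18],[22,13],[25,8],[29,4],[33,5],[41,19],[42,13],[44,4],[46,0],[48,8],[50,0]]
[[7,13],[10,0],[15,13],[21,18],[22,13],[25,8],[29,4],[33,5],[41,19],[42,13],[44,4],[46,0],[48,8],[50,0]]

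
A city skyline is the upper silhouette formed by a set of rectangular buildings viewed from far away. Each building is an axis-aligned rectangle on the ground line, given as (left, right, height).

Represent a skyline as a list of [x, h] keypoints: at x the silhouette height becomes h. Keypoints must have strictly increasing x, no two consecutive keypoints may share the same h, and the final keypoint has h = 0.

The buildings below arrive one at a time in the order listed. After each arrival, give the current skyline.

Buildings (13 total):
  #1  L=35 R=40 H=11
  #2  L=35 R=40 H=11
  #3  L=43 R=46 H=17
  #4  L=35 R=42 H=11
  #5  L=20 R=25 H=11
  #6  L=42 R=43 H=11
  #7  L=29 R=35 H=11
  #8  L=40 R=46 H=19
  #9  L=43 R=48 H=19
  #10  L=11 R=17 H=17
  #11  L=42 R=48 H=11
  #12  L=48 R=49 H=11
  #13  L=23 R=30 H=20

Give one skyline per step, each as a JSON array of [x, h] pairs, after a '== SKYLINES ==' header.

== SKYLINES ==
[[35,11],[40,0]]
[[35,11],[40,0]]
[[35,11],[40,0],[43,17],[46,0]]
[[35,11],[42,0],[43,17],[46,0]]
[[20,11],[25,0],[35,11],[42,0],[43,17],[46,0]]
[[20,11],[25,0],[35,11],[43,17],[46,0]]
[[20,11],[25,0],[29,11],[43,17],[46,0]]
[[20,11],[25,0],[29,11],[40,19],[46,0]]
[[20,11],[25,0],[29,11],[40,19],[48,0]]
[[11,17],[17,0],[20,11],[25,0],[29,11],[40,19],[48,0]]
[[11,17],[17,0],[20,11],[25,0],[29,11],[40,19],[48,0]]
[[11,17],[17,0],[20,11],[25,0],[29,11],[40,19],[48,11],[49,0]]
[[11,17],[17,0],[20,11],[23,20],[30,11],[40,19],[48,11],[49,0]]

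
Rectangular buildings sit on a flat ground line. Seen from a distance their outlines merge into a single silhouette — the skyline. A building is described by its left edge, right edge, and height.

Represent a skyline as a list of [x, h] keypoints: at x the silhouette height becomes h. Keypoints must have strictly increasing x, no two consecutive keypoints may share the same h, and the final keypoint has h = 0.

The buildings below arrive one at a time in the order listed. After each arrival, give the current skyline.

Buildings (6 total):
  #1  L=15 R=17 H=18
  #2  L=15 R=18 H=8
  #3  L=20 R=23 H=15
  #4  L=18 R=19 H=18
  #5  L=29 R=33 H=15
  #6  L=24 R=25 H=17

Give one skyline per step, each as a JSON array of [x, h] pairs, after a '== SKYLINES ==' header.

== SKYLINES ==
[[15,18],[17,0]]
[[15,18],[17,8],[18,0]]
[[15,18],[17,8],[18,0],[20,15],[23,0]]
[[15,18],[17,8],[18,18],[19,0],[20,15],[23,0]]
[[15,18],[17,8],[18,18],[19,0],[20,15],[23,0],[29,15],[33,0]]
[[15,18],[17,8],[18,18],[19,0],[20,15],[23,0],[24,17],[25,0],[29,15],[33,0]]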